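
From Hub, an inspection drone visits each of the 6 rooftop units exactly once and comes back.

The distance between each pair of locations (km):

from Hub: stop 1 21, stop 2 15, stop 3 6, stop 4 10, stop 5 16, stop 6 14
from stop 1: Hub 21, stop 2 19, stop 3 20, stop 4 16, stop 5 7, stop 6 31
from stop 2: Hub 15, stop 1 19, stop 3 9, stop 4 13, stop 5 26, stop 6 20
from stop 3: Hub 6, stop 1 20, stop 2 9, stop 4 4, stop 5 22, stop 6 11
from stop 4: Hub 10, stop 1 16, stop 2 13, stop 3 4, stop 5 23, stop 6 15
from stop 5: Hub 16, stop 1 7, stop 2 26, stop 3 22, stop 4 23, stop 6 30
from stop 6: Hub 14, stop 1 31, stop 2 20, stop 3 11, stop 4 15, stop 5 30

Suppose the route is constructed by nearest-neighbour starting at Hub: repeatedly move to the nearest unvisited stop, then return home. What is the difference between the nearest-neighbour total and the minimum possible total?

Excess over optimum: 9 km.

Hub: stop 3=6, stop 4=10, stop 6=14, stop 2=15, stop 5=16, stop 1=21 ⇒ stop 3
stop 3: stop 4=4, stop 2=9, stop 6=11, stop 1=20, stop 5=22 ⇒ stop 4
stop 4: stop 2=13, stop 6=15, stop 1=16, stop 5=23 ⇒ stop 2
stop 2: stop 1=19, stop 6=20, stop 5=26 ⇒ stop 1
stop 1: stop 5=7, stop 6=31 ⇒ stop 5
stop 5: stop 6=30 ⇒ stop 6
NN route Hub → stop 3 → stop 4 → stop 2 → stop 1 → stop 5 → stop 6 → Hub costs 93.
Optimal: Hub → stop 5 → stop 1 → stop 2 → stop 3 → stop 4 → stop 6 → Hub costs 84 (by enumerating all 360 distinct tours).
Excess = 93 − 84 = 9.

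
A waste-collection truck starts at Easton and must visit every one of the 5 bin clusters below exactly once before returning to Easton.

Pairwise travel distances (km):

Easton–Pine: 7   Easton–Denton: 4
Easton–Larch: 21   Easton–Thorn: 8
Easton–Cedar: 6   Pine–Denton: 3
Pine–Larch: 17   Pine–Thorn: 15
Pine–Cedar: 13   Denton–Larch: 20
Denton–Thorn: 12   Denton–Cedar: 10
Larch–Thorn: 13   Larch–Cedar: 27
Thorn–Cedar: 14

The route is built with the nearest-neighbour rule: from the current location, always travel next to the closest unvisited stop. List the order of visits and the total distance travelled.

From Easton: distances to unvisited — Denton=4, Cedar=6, Pine=7, Thorn=8, Larch=21. Nearest is Denton (4).
From Denton: distances to unvisited — Pine=3, Cedar=10, Thorn=12, Larch=20. Nearest is Pine (3).
From Pine: distances to unvisited — Cedar=13, Thorn=15, Larch=17. Nearest is Cedar (13).
From Cedar: distances to unvisited — Thorn=14, Larch=27. Nearest is Thorn (14).
From Thorn: distances to unvisited — Larch=13. Nearest is Larch (13).
Return Larch→Easton: 21.
Total = 4 + 3 + 13 + 14 + 13 + 21 = 68.

Total distance 68 km via the nearest-neighbour route Easton → Denton → Pine → Cedar → Thorn → Larch → Easton.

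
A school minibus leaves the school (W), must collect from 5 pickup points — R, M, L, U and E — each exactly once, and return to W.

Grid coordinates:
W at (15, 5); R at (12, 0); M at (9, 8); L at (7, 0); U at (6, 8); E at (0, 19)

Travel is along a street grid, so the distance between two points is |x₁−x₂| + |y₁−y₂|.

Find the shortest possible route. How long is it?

Shortest round trip = 68.

W → R → M → L → U → E → W: 8+11+10+9+17+29 = 84
W → R → M → L → E → U → W: 8+11+10+26+17+12 = 84
W → R → M → U → L → E → W: 8+11+3+9+26+29 = 86
W → R → M → U → E → L → W: 8+11+3+17+26+13 = 78
W → R → M → E → L → U → W: 8+11+20+26+9+12 = 86
W → R → M → E → U → L → W: 8+11+20+17+9+13 = 78
W → R → L → M → U → E → W: 8+5+10+3+17+29 = 72
W → R → L → M → E → U → W: 8+5+10+20+17+12 = 72
W → R → L → U → M → E → W: 8+5+9+3+20+29 = 74
W → R → L → U → E → M → W: 8+5+9+17+20+9 = 68
W → R → L → E → M → U → W: 8+5+26+20+3+12 = 74
W → R → L → E → U → M → W: 8+5+26+17+3+9 = 68
W → R → U → M → L → E → W: 8+14+3+10+26+29 = 90
W → R → U → M → E → L → W: 8+14+3+20+26+13 = 84
… (46 more)
The minimum is 68.
One optimal route: W → R → L → U → E → M → W (or its reverse).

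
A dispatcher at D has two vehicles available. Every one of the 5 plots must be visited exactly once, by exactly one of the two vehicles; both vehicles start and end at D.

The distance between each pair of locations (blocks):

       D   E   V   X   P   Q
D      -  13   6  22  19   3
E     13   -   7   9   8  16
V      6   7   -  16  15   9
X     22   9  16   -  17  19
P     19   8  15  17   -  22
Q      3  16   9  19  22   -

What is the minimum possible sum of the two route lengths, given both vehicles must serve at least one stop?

64 blocks — the smallest possible combined total.

Check every non-empty split of the stops between the two vehicles; for each half take its own optimal tour:
  {E} + {V, X, P, Q}: 26 + 60 = 86
  {V} + {E, X, P, Q}: 12 + 58 = 70
  {E, V} + {X, P, Q}: 26 + 58 = 84
  {X} + {E, V, P, Q}: 44 + 46 = 90
  {E, X} + {V, P, Q}: 44 + 46 = 90
  {V, X} + {E, P, Q}: 44 + 46 = 90
  … (15 splits in total)
  {E, V, X, P} + {Q}: 58 + 6 = 64  ← best
Best: vehicle 1 D → V → E → X → P → D = 58; vehicle 2 D → Q → D = 6; combined 64.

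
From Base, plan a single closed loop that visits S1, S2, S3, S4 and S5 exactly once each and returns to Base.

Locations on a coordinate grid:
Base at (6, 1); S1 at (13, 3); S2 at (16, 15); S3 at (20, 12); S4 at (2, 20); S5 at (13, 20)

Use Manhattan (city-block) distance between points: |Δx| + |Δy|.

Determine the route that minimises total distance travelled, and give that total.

Base-S1-S2-S3-S4-S5-Base: 9+15+7+26+11+26 = 94
Base-S1-S2-S3-S5-S4-Base: 9+15+7+15+11+23 = 80
Base-S1-S2-S4-S3-S5-Base: 9+15+19+26+15+26 = 110
Base-S1-S2-S4-S5-S3-Base: 9+15+19+11+15+25 = 94
Base-S1-S2-S5-S3-S4-Base: 9+15+8+15+26+23 = 96
Base-S1-S2-S5-S4-S3-Base: 9+15+8+11+26+25 = 94
Base-S1-S3-S2-S4-S5-Base: 9+16+7+19+11+26 = 88
Base-S1-S3-S2-S5-S4-Base: 9+16+7+8+11+23 = 74
Base-S1-S3-S4-S2-S5-Base: 9+16+26+19+8+26 = 104
Base-S1-S3-S4-S5-S2-Base: 9+16+26+11+8+24 = 94
Base-S1-S3-S5-S2-S4-Base: 9+16+15+8+19+23 = 90
Base-S1-S3-S5-S4-S2-Base: 9+16+15+11+19+24 = 94
Base-S1-S4-S2-S3-S5-Base: 9+28+19+7+15+26 = 104
Base-S1-S4-S2-S5-S3-Base: 9+28+19+8+15+25 = 104
… (46 more)
The minimum is 74.
One optimal route: Base → S1 → S3 → S2 → S5 → S4 → Base (or its reverse).

Minimum total distance: 74.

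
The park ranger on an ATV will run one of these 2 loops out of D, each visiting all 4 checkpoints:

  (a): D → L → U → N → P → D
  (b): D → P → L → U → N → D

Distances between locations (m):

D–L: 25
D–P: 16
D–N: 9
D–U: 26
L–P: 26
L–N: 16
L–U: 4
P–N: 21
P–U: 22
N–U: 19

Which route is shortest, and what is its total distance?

(a): 25 + 4 + 19 + 21 + 16 = 85
(b): 16 + 26 + 4 + 19 + 9 = 74

74 m — (b) is the shortest.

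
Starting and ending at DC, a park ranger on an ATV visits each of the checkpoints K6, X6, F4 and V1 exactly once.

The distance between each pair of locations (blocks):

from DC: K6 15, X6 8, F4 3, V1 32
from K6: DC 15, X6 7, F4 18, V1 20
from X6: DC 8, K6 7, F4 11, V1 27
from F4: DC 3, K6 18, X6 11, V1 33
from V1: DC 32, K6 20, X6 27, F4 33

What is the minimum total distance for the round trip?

DC - K6 - X6 - F4 - V1 - DC: 15+7+11+33+32 = 98
DC - K6 - X6 - V1 - F4 - DC: 15+7+27+33+3 = 85
DC - K6 - F4 - X6 - V1 - DC: 15+18+11+27+32 = 103
DC - K6 - F4 - V1 - X6 - DC: 15+18+33+27+8 = 101
DC - K6 - V1 - X6 - F4 - DC: 15+20+27+11+3 = 76
DC - K6 - V1 - F4 - X6 - DC: 15+20+33+11+8 = 87
DC - X6 - K6 - F4 - V1 - DC: 8+7+18+33+32 = 98
DC - X6 - K6 - V1 - F4 - DC: 8+7+20+33+3 = 71
DC - X6 - F4 - K6 - V1 - DC: 8+11+18+20+32 = 89
DC - X6 - V1 - K6 - F4 - DC: 8+27+20+18+3 = 76
DC - F4 - K6 - X6 - V1 - DC: 3+18+7+27+32 = 87
DC - F4 - X6 - K6 - V1 - DC: 3+11+7+20+32 = 73
The minimum is 71.
One optimal route: DC → X6 → K6 → V1 → F4 → DC (or its reverse).

Minimum total distance: 71 blocks.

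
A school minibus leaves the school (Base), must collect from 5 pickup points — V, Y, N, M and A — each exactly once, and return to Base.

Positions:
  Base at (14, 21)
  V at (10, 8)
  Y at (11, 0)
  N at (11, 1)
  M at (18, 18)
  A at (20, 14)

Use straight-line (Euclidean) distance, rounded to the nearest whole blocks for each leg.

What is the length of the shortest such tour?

With 5 stops there are 5!/2 = 60 distinct round trips (a route and its reverse cost the same).
Base - V - Y - N - M - A - Base: 14+8+1+18+4+9 = 54
Base - V - Y - N - A - M - Base: 14+8+1+16+4+5 = 48
Base - V - Y - M - N - A - Base: 14+8+19+18+16+9 = 84
Base - V - Y - M - A - N - Base: 14+8+19+4+16+20 = 81
Base - V - Y - A - N - M - Base: 14+8+17+16+18+5 = 78
Base - V - Y - A - M - N - Base: 14+8+17+4+18+20 = 81
Base - V - N - Y - M - A - Base: 14+7+1+19+4+9 = 54
Base - V - N - Y - A - M - Base: 14+7+1+17+4+5 = 48
Base - V - N - M - Y - A - Base: 14+7+18+19+17+9 = 84
Base - V - N - M - A - Y - Base: 14+7+18+4+17+21 = 81
Base - V - N - A - Y - M - Base: 14+7+16+17+19+5 = 78
Base - V - N - A - M - Y - Base: 14+7+16+4+19+21 = 81
Base - V - M - Y - N - A - Base: 14+13+19+1+16+9 = 72
Base - V - M - Y - A - N - Base: 14+13+19+17+16+20 = 99
… (46 more)
The minimum is 48.
One optimal route: Base → V → Y → N → A → M → Base (or its reverse).

Minimum total distance: 48 blocks.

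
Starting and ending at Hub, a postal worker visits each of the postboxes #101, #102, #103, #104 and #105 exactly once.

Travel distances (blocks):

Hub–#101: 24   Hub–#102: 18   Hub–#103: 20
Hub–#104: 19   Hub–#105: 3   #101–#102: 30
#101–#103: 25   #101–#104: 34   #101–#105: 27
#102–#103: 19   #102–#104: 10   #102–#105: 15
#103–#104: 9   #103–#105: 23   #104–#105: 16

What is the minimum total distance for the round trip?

86 blocks — the shortest possible round trip.

With 5 stops there are 5!/2 = 60 distinct round trips (a route and its reverse cost the same).
Hub-#101-#102-#103-#104-#105-Hub: 24+30+19+9+16+3 = 101
Hub-#101-#102-#103-#105-#104-Hub: 24+30+19+23+16+19 = 131
Hub-#101-#102-#104-#103-#105-Hub: 24+30+10+9+23+3 = 99
Hub-#101-#102-#104-#105-#103-Hub: 24+30+10+16+23+20 = 123
Hub-#101-#102-#105-#103-#104-Hub: 24+30+15+23+9+19 = 120
Hub-#101-#102-#105-#104-#103-Hub: 24+30+15+16+9+20 = 114
Hub-#101-#103-#102-#104-#105-Hub: 24+25+19+10+16+3 = 97
Hub-#101-#103-#102-#105-#104-Hub: 24+25+19+15+16+19 = 118
Hub-#101-#103-#104-#102-#105-Hub: 24+25+9+10+15+3 = 86
Hub-#101-#103-#104-#105-#102-Hub: 24+25+9+16+15+18 = 107
Hub-#101-#103-#105-#102-#104-Hub: 24+25+23+15+10+19 = 116
Hub-#101-#103-#105-#104-#102-Hub: 24+25+23+16+10+18 = 116
Hub-#101-#104-#102-#103-#105-Hub: 24+34+10+19+23+3 = 113
Hub-#101-#104-#102-#105-#103-Hub: 24+34+10+15+23+20 = 126
… (46 more)
The minimum is 86.
One optimal route: Hub → #101 → #103 → #104 → #102 → #105 → Hub (or its reverse).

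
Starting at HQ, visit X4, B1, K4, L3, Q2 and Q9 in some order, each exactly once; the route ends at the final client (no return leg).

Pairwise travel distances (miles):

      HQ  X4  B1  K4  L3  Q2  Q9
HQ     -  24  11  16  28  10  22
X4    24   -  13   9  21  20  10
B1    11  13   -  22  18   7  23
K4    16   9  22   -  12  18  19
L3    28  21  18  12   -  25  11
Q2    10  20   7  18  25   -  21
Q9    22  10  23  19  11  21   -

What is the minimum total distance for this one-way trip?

Shortest open route: 62 miles.

There are 6! = 720 possible orderings.
HQ→X4→B1→K4→L3→Q2→Q9: 24+13+22+12+25+21 = 117
HQ→X4→B1→K4→L3→Q9→Q2: 24+13+22+12+11+21 = 103
HQ→X4→B1→K4→Q2→L3→Q9: 24+13+22+18+25+11 = 113
HQ→X4→B1→K4→Q2→Q9→L3: 24+13+22+18+21+11 = 109
HQ→X4→B1→K4→Q9→L3→Q2: 24+13+22+19+11+25 = 114
HQ→X4→B1→K4→Q9→Q2→L3: 24+13+22+19+21+25 = 124
HQ→X4→B1→L3→K4→Q2→Q9: 24+13+18+12+18+21 = 106
HQ→X4→B1→L3→K4→Q9→Q2: 24+13+18+12+19+21 = 107
… (712 more)
HQ→Q2→B1→X4→K4→L3→Q9: 10+7+13+9+12+11 = 62  ← best
The minimum is 62.
One shortest path: HQ → Q2 → B1 → X4 → K4 → L3 → Q9.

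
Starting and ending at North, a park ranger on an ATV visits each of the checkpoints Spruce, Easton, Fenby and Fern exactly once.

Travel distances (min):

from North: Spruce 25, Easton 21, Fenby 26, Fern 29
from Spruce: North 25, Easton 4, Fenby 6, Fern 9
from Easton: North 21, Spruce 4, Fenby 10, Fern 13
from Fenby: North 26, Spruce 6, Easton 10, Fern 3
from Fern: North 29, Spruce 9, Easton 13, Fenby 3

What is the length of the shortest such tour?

There are 12 distinct closed tours to check (reversals are equivalent).
North-Spruce-Easton-Fenby-Fern-North: 25+4+10+3+29 = 71
North-Spruce-Easton-Fern-Fenby-North: 25+4+13+3+26 = 71
North-Spruce-Fenby-Easton-Fern-North: 25+6+10+13+29 = 83
North-Spruce-Fenby-Fern-Easton-North: 25+6+3+13+21 = 68
North-Spruce-Fern-Easton-Fenby-North: 25+9+13+10+26 = 83
North-Spruce-Fern-Fenby-Easton-North: 25+9+3+10+21 = 68
North-Easton-Spruce-Fenby-Fern-North: 21+4+6+3+29 = 63
North-Easton-Spruce-Fern-Fenby-North: 21+4+9+3+26 = 63
North-Easton-Fenby-Spruce-Fern-North: 21+10+6+9+29 = 75
North-Easton-Fern-Spruce-Fenby-North: 21+13+9+6+26 = 75
North-Fenby-Spruce-Easton-Fern-North: 26+6+4+13+29 = 78
North-Fenby-Easton-Spruce-Fern-North: 26+10+4+9+29 = 78
The minimum is 63.
One optimal route: North → Easton → Spruce → Fenby → Fern → North (or its reverse).

63 min — the shortest possible round trip.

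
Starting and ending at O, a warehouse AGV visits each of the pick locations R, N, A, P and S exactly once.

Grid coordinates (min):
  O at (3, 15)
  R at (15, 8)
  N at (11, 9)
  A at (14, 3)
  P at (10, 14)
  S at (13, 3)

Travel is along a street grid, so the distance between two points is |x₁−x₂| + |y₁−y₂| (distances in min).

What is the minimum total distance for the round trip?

Shortest round trip = 48 min.

With 5 stops there are 5!/2 = 60 distinct round trips (a route and its reverse cost the same).
O→R→N→A→P→S→O: 19+5+9+15+14+22 = 84
O→R→N→A→S→P→O: 19+5+9+1+14+8 = 56
O→R→N→P→A→S→O: 19+5+6+15+1+22 = 68
O→R→N→P→S→A→O: 19+5+6+14+1+23 = 68
O→R→N→S→A→P→O: 19+5+8+1+15+8 = 56
O→R→N→S→P→A→O: 19+5+8+14+15+23 = 84
O→R→A→N→P→S→O: 19+6+9+6+14+22 = 76
O→R→A→N→S→P→O: 19+6+9+8+14+8 = 64
O→R→A→P→N→S→O: 19+6+15+6+8+22 = 76
O→R→A→P→S→N→O: 19+6+15+14+8+14 = 76
O→R→A→S→N→P→O: 19+6+1+8+6+8 = 48
O→R→A→S→P→N→O: 19+6+1+14+6+14 = 60
O→R→P→N→A→S→O: 19+11+6+9+1+22 = 68
O→R→P→N→S→A→O: 19+11+6+8+1+23 = 68
… (46 more)
The minimum is 48.
One optimal route: O → R → A → S → N → P → O (or its reverse).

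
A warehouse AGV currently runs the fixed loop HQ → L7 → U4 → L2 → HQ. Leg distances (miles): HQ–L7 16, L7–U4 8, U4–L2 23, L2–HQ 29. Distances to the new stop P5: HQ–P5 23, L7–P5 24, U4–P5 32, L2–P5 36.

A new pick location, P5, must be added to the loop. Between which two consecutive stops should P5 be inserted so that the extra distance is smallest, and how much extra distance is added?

Adding 30 miles by placing P5 on the L2–HQ leg.

Insertion cost between consecutive stops i–j is d(i,P5) + d(P5,j) − d(i,j):
  between HQ and L7: 23 + 24 − 16 = 31
  between L7 and U4: 24 + 32 − 8 = 48
  between U4 and L2: 32 + 36 − 23 = 45
  between L2 and HQ: 36 + 23 − 29 = 30
Cheapest insertion is between L2 and HQ, adding 30.
New total = 76 + 30 = 106.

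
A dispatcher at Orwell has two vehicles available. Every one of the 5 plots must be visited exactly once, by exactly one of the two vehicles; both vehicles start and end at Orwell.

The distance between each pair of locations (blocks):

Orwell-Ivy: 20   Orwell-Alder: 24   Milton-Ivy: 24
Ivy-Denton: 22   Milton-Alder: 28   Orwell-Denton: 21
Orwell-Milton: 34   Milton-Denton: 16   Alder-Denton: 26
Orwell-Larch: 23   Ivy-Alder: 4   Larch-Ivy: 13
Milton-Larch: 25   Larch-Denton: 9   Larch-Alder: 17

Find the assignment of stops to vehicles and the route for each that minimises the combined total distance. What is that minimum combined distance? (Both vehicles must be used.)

There are 2^4 − 1 = 15 ways to divide the 5 stops into two non-empty groups. For each, the best each vehicle can do is its own shortest tour through its group:
  {Milton} + {Larch, Ivy, Alder, Denton}: 68 + 71 = 139
  {Larch} + {Milton, Ivy, Alder, Denton}: 46 + 89 = 135
  {Milton, Larch} + {Ivy, Alder, Denton}: 82 + 71 = 153
  {Ivy} + {Milton, Larch, Alder, Denton}: 40 + 100 = 140
  {Milton, Ivy} + {Larch, Alder, Denton}: 78 + 71 = 149
  {Larch, Ivy} + {Milton, Alder, Denton}: 56 + 89 = 145
  … (15 splits in total)
  {Ivy, Alder} + {Milton, Larch, Denton}: 48 + 82 = 130  ← best
Best: vehicle 1 Orwell → Ivy → Alder → Orwell = 48; vehicle 2 Orwell → Milton → Denton → Larch → Orwell = 82; combined 130.

Minimum combined distance: 130 blocks.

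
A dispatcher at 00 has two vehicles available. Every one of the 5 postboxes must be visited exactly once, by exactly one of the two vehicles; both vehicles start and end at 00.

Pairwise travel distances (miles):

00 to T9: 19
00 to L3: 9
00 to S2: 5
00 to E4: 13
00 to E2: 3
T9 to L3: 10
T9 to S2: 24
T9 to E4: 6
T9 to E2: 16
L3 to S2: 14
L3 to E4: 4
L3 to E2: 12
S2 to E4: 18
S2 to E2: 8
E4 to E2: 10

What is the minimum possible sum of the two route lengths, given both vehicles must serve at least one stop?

Minimum combined distance: 48 miles.

Try each way of splitting the stops between the two vehicles (each non-empty) and, for each split, find the best tour for each vehicle:
  {T9} + {L3, S2, E4, E2}: 38 + 36 = 74
  {L3} + {T9, S2, E4, E2}: 18 + 48 = 66
  {T9, L3} + {S2, E4, E2}: 38 + 36 = 74
  {S2} + {T9, L3, E4, E2}: 10 + 38 = 48
  {T9, S2} + {L3, E4, E2}: 48 + 26 = 74
  {L3, S2} + {T9, E4, E2}: 28 + 38 = 66
  … (15 splits in total)
Best: vehicle 1 00 → S2 → 00 = 10; vehicle 2 00 → L3 → T9 → E4 → E2 → 00 = 38; combined 48.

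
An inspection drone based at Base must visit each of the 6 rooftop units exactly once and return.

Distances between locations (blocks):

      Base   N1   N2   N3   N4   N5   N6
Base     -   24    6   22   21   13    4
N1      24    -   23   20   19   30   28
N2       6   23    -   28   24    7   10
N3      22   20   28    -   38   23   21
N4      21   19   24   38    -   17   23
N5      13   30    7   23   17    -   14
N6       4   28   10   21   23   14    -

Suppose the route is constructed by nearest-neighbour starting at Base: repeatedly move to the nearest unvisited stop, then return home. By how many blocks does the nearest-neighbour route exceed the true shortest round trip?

Excess over optimum: 5 blocks.

Base: N6=4, N2=6, N5=13, N4=21, N3=22, N1=24 ⇒ N6
N6: N2=10, N5=14, N3=21, N4=23, N1=28 ⇒ N2
N2: N5=7, N1=23, N4=24, N3=28 ⇒ N5
N5: N4=17, N3=23, N1=30 ⇒ N4
N4: N1=19, N3=38 ⇒ N1
N1: N3=20 ⇒ N3
NN route Base → N6 → N2 → N5 → N4 → N1 → N3 → Base costs 99.
Optimal: Base → N2 → N5 → N4 → N1 → N3 → N6 → Base costs 94 (by enumerating all 360 distinct tours).
Excess = 99 − 94 = 5.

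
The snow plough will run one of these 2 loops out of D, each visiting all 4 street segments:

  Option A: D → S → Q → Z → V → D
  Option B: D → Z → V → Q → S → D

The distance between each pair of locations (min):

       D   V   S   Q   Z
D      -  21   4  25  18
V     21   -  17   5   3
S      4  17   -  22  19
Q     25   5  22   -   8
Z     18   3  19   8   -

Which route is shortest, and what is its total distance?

Option A: 4 + 22 + 8 + 3 + 21 = 58
Option B: 18 + 3 + 5 + 22 + 4 = 52

Shortest is Option B, total 52 min.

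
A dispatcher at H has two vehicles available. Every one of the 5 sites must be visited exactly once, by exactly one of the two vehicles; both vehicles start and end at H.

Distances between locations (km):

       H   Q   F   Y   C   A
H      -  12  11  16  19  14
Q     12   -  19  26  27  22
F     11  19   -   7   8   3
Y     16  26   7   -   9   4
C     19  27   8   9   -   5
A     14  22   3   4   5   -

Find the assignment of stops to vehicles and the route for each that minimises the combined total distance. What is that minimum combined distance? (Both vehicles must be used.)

Check every non-empty split of the stops between the two vehicles; for each half take its own optimal tour:
  {Q} + {F, Y, C, A}: 24 + 44 = 68
  {F} + {Q, Y, C, A}: 22 + 64 = 86
  {Q, F} + {Y, C, A}: 42 + 44 = 86
  {Y} + {Q, F, C, A}: 32 + 58 = 90
  {Q, Y} + {F, C, A}: 54 + 38 = 92
  {F, Y} + {Q, C, A}: 34 + 58 = 92
  … (15 splits in total)
Best: vehicle 1 H → Q → H = 24; vehicle 2 H → F → C → A → Y → H = 44; combined 68.

Minimum combined distance: 68 km.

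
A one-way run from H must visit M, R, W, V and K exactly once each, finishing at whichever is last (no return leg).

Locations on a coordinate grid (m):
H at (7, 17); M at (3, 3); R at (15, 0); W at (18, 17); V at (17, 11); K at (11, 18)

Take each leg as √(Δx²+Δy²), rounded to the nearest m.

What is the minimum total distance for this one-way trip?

40 m — the minimum one-way total.

There are 5! = 120 possible orderings.
H - M - R - W - V - K: 15+12+17+6+9 = 59
H - M - R - W - K - V: 15+12+17+7+9 = 60
H - M - R - V - W - K: 15+12+11+6+7 = 51
H - M - R - V - K - W: 15+12+11+9+7 = 54
H - M - R - K - W - V: 15+12+18+7+6 = 58
H - M - R - K - V - W: 15+12+18+9+6 = 60
H - M - W - R - V - K: 15+21+17+11+9 = 73
H - M - W - R - K - V: 15+21+17+18+9 = 80
H - M - W - V - R - K: 15+21+6+11+18 = 71
H - M - W - V - K - R: 15+21+6+9+18 = 69
H - M - W - K - R - V: 15+21+7+18+11 = 72
H - M - W - K - V - R: 15+21+7+9+11 = 63
H - M - V - R - W - K: 15+16+11+17+7 = 66
H - M - V - R - K - W: 15+16+11+18+7 = 67
… (106 more)
H - K - W - V - R - M: 4+7+6+11+12 = 40  ← best
The minimum is 40.
One shortest path: H → K → W → V → R → M.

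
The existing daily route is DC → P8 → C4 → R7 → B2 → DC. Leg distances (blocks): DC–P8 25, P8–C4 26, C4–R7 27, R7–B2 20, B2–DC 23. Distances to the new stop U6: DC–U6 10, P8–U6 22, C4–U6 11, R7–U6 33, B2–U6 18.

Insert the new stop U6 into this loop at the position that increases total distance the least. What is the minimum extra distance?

Adding 5 blocks by placing U6 on the B2–DC leg.

Insertion cost between consecutive stops i–j is d(i,U6) + d(U6,j) − d(i,j):
  between DC and P8: 10 + 22 − 25 = 7
  between P8 and C4: 22 + 11 − 26 = 7
  between C4 and R7: 11 + 33 − 27 = 17
  between R7 and B2: 33 + 18 − 20 = 31
  between B2 and DC: 18 + 10 − 23 = 5
Cheapest insertion is between B2 and DC, adding 5.
New total = 121 + 5 = 126.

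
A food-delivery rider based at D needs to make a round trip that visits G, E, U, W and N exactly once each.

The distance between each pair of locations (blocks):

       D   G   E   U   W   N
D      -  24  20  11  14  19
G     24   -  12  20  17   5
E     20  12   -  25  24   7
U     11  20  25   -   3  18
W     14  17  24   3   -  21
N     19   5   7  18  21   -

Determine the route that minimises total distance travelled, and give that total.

Minimum total distance: 63 blocks.

D - G - E - U - W - N - D: 24+12+25+3+21+19 = 104
D - G - E - U - N - W - D: 24+12+25+18+21+14 = 114
D - G - E - W - U - N - D: 24+12+24+3+18+19 = 100
D - G - E - W - N - U - D: 24+12+24+21+18+11 = 110
D - G - E - N - U - W - D: 24+12+7+18+3+14 = 78
D - G - E - N - W - U - D: 24+12+7+21+3+11 = 78
D - G - U - E - W - N - D: 24+20+25+24+21+19 = 133
D - G - U - E - N - W - D: 24+20+25+7+21+14 = 111
D - G - U - W - E - N - D: 24+20+3+24+7+19 = 97
D - G - U - W - N - E - D: 24+20+3+21+7+20 = 95
D - G - U - N - E - W - D: 24+20+18+7+24+14 = 107
D - G - U - N - W - E - D: 24+20+18+21+24+20 = 127
D - G - W - E - U - N - D: 24+17+24+25+18+19 = 127
D - G - W - E - N - U - D: 24+17+24+7+18+11 = 101
… (46 more)
D - E - N - G - W - U - D: 20+7+5+17+3+11 = 63  ← best
The minimum is 63.
One optimal route: D → E → N → G → W → U → D (or its reverse).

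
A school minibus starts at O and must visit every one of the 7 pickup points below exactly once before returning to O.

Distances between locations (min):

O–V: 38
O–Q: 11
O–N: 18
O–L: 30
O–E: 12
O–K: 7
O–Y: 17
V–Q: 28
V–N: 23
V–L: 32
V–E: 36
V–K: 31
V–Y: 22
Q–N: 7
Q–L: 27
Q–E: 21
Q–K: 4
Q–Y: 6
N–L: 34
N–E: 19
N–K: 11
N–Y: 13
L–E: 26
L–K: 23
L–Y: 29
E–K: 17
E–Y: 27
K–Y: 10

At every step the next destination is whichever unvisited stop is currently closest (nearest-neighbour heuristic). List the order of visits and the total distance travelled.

145 min along O → K → Q → Y → N → E → L → V → O.

From O: distances to unvisited — K=7, Q=11, E=12, Y=17, N=18, L=30, V=38. Nearest is K (7).
From K: distances to unvisited — Q=4, Y=10, N=11, E=17, L=23, V=31. Nearest is Q (4).
From Q: distances to unvisited — Y=6, N=7, E=21, L=27, V=28. Nearest is Y (6).
From Y: distances to unvisited — N=13, V=22, E=27, L=29. Nearest is N (13).
From N: distances to unvisited — E=19, V=23, L=34. Nearest is E (19).
From E: distances to unvisited — L=26, V=36. Nearest is L (26).
From L: distances to unvisited — V=32. Nearest is V (32).
Return V→O: 38.
Total = 7 + 4 + 6 + 13 + 19 + 26 + 32 + 38 = 145.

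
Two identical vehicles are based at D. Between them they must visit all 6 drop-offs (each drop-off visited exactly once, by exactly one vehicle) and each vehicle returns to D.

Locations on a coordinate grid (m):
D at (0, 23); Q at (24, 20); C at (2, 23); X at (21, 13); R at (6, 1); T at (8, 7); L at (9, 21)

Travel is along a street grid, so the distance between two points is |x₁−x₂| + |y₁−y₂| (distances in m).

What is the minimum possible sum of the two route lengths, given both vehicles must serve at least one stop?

Minimum combined distance: 96 m.

Check every non-empty split of the stops between the two vehicles; for each half take its own optimal tour:
  {Q} + {C, X, R, T, L}: 54 + 86 = 140
  {C} + {Q, X, R, T, L}: 4 + 92 = 96
  {Q, C} + {X, R, T, L}: 54 + 86 = 140
  {X} + {Q, C, R, T, L}: 62 + 92 = 154
  {Q, X} + {C, R, T, L}: 68 + 62 = 130
  {C, X} + {Q, R, T, L}: 62 + 92 = 154
  … (31 splits in total)
Best: vehicle 1 D → C → D = 4; vehicle 2 D → R → T → X → Q → L → D = 92; combined 96.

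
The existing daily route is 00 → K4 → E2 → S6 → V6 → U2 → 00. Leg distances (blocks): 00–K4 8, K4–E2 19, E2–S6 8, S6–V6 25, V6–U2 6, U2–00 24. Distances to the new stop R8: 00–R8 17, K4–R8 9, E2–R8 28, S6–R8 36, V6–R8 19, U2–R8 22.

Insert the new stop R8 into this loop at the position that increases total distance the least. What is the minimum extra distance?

Insertion cost between consecutive stops i–j is d(i,R8) + d(R8,j) − d(i,j):
  between 00 and K4: 17 + 9 − 8 = 18
  between K4 and E2: 9 + 28 − 19 = 18
  between E2 and S6: 28 + 36 − 8 = 56
  between S6 and V6: 36 + 19 − 25 = 30
  between V6 and U2: 19 + 22 − 6 = 35
  between U2 and 00: 22 + 17 − 24 = 15
Cheapest insertion is between U2 and 00, adding 15.
New total = 90 + 15 = 105.

Minimum extra distance: 15 blocks, inserting R8 between U2 and 00.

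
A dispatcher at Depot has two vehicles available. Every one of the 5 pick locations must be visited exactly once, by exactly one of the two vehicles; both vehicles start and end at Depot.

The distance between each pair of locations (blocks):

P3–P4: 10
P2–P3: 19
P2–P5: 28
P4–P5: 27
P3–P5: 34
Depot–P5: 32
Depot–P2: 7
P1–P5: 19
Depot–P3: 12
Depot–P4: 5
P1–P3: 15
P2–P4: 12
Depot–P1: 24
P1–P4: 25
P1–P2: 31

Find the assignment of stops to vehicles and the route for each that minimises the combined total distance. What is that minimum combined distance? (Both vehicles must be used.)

Minimum combined distance: 91 blocks.

Check every non-empty split of the stops between the two vehicles; for each half take its own optimal tour:
  {P1} + {P2, P3, P4, P5}: 48 + 84 = 132
  {P2} + {P1, P3, P4, P5}: 14 + 78 = 92
  {P1, P2} + {P3, P4, P5}: 62 + 78 = 140
  {P3} + {P1, P2, P4, P5}: 24 + 84 = 108
  {P1, P3} + {P2, P4, P5}: 51 + 67 = 118
  {P2, P3} + {P1, P4, P5}: 38 + 75 = 113
  … (15 splits in total)
  {P4} + {P1, P2, P3, P5}: 10 + 81 = 91  ← best
Best: vehicle 1 Depot → P4 → Depot = 10; vehicle 2 Depot → P2 → P5 → P1 → P3 → Depot = 81; combined 91.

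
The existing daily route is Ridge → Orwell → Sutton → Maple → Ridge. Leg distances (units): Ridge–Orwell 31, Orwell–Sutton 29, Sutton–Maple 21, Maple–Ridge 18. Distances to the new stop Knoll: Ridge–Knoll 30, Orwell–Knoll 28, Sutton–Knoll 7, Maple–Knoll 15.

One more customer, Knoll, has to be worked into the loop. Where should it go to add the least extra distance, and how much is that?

Adding 1 by placing Knoll on the Sutton–Maple leg.

Insertion cost between consecutive stops i–j is d(i,Knoll) + d(Knoll,j) − d(i,j):
  between Ridge and Orwell: 30 + 28 − 31 = 27
  between Orwell and Sutton: 28 + 7 − 29 = 6
  between Sutton and Maple: 7 + 15 − 21 = 1
  between Maple and Ridge: 15 + 30 − 18 = 27
Cheapest insertion is between Sutton and Maple, adding 1.
New total = 99 + 1 = 100.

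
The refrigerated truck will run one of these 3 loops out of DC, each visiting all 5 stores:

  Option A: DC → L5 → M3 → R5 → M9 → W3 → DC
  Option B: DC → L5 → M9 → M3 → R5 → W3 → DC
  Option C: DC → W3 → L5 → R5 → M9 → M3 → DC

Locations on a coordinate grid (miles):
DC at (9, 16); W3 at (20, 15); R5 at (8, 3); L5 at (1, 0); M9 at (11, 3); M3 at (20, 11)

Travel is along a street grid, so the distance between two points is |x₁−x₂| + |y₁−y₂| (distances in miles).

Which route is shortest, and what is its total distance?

Option A: 24 + 30 + 20 + 3 + 21 + 12 = 110
Option B: 24 + 13 + 17 + 20 + 24 + 12 = 110
Option C: 12 + 34 + 10 + 3 + 17 + 16 = 92

Shortest is Option C, total 92 miles.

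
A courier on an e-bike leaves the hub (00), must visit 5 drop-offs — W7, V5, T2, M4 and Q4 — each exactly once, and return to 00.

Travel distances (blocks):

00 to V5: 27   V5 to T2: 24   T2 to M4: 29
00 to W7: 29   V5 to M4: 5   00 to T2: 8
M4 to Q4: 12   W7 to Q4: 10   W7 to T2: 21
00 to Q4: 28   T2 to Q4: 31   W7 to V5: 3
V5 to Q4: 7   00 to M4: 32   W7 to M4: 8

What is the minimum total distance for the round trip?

There are 60 distinct closed tours to check (reversals are equivalent).
00→W7→V5→T2→M4→Q4→00: 29+3+24+29+12+28 = 125
00→W7→V5→T2→Q4→M4→00: 29+3+24+31+12+32 = 131
00→W7→V5→M4→T2→Q4→00: 29+3+5+29+31+28 = 125
00→W7→V5→M4→Q4→T2→00: 29+3+5+12+31+8 = 88
00→W7→V5→Q4→T2→M4→00: 29+3+7+31+29+32 = 131
00→W7→V5→Q4→M4→T2→00: 29+3+7+12+29+8 = 88
00→W7→T2→V5→M4→Q4→00: 29+21+24+5+12+28 = 119
00→W7→T2→V5→Q4→M4→00: 29+21+24+7+12+32 = 125
00→W7→T2→M4→V5→Q4→00: 29+21+29+5+7+28 = 119
00→W7→T2→M4→Q4→V5→00: 29+21+29+12+7+27 = 125
00→W7→T2→Q4→V5→M4→00: 29+21+31+7+5+32 = 125
00→W7→T2→Q4→M4→V5→00: 29+21+31+12+5+27 = 125
00→W7→M4→V5→T2→Q4→00: 29+8+5+24+31+28 = 125
00→W7→M4→V5→Q4→T2→00: 29+8+5+7+31+8 = 88
… (46 more)
00→T2→W7→V5→M4→Q4→00: 8+21+3+5+12+28 = 77  ← best
The minimum is 77.
One optimal route: 00 → T2 → W7 → V5 → M4 → Q4 → 00 (or its reverse).

77 blocks — the shortest possible round trip.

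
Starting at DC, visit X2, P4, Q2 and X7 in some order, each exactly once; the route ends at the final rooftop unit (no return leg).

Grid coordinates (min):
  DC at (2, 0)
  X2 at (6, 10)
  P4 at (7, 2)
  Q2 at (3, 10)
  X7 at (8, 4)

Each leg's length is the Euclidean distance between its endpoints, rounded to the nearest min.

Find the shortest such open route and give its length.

Minimum one-way distance = 16 min.

There are 4! = 24 possible orderings.
DC → X2 → P4 → Q2 → X7: 11+8+9+8 = 36
DC → X2 → P4 → X7 → Q2: 11+8+2+8 = 29
DC → X2 → Q2 → P4 → X7: 11+3+9+2 = 25
DC → X2 → Q2 → X7 → P4: 11+3+8+2 = 24
DC → X2 → X7 → P4 → Q2: 11+6+2+9 = 28
DC → X2 → X7 → Q2 → P4: 11+6+8+9 = 34
DC → P4 → X2 → Q2 → X7: 5+8+3+8 = 24
DC → P4 → X2 → X7 → Q2: 5+8+6+8 = 27
DC → P4 → Q2 → X2 → X7: 5+9+3+6 = 23
DC → P4 → Q2 → X7 → X2: 5+9+8+6 = 28
DC → P4 → X7 → X2 → Q2: 5+2+6+3 = 16
DC → P4 → X7 → Q2 → X2: 5+2+8+3 = 18
DC → Q2 → X2 → P4 → X7: 10+3+8+2 = 23
DC → Q2 → X2 → X7 → P4: 10+3+6+2 = 21
… (10 more)
The minimum is 16.
One shortest path: DC → P4 → X7 → X2 → Q2.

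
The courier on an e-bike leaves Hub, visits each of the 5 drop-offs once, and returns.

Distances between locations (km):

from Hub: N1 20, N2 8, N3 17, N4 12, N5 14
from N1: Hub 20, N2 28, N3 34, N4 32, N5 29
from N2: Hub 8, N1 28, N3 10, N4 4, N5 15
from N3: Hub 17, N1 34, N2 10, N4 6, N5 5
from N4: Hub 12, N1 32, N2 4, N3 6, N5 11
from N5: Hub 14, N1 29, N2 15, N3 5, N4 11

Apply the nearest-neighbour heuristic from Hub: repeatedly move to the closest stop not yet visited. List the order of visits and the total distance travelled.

From Hub: distances to unvisited — N2=8, N4=12, N5=14, N3=17, N1=20. Nearest is N2 (8).
From N2: distances to unvisited — N4=4, N3=10, N5=15, N1=28. Nearest is N4 (4).
From N4: distances to unvisited — N3=6, N5=11, N1=32. Nearest is N3 (6).
From N3: distances to unvisited — N5=5, N1=34. Nearest is N5 (5).
From N5: distances to unvisited — N1=29. Nearest is N1 (29).
Return N1→Hub: 20.
Total = 8 + 4 + 6 + 5 + 29 + 20 = 72.

72 km along Hub → N2 → N4 → N3 → N5 → N1 → Hub.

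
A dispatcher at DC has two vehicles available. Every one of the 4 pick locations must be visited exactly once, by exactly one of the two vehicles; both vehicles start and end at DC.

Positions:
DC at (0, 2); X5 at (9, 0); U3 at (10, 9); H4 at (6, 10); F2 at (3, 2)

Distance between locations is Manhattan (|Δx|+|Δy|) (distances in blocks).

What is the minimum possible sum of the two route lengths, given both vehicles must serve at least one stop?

46 blocks — the smallest possible combined total.

There are 2^3 − 1 = 7 ways to divide the 4 stops into two non-empty groups. For each, the best each vehicle can do is its own shortest tour through its group:
  {X5} + {U3, H4, F2}: 22 + 36 = 58
  {U3} + {X5, H4, F2}: 34 + 38 = 72
  {X5, U3} + {H4, F2}: 38 + 28 = 66
  {H4} + {X5, U3, F2}: 28 + 38 = 66
  {X5, H4} + {U3, F2}: 38 + 34 = 72
  {U3, H4} + {X5, F2}: 36 + 22 = 58
  … (7 splits in total)
  {X5, U3, H4} + {F2}: 40 + 6 = 46  ← best
Best: vehicle 1 DC → X5 → U3 → H4 → DC = 40; vehicle 2 DC → F2 → DC = 6; combined 46.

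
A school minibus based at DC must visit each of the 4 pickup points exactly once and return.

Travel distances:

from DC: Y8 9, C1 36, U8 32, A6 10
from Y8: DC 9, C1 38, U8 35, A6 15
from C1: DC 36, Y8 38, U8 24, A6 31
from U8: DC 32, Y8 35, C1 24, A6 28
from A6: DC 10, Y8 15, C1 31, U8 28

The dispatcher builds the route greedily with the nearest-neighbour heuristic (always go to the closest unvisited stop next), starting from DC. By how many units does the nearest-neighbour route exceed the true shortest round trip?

Excess over optimum: 3.

From DC: Y8=9, A6=10, U8=32, C1=36 → choose Y8 (9).
From Y8: A6=15, U8=35, C1=38 → choose A6 (15).
From A6: U8=28, C1=31 → choose U8 (28).
From U8: C1=24 → choose C1 (24).
NN route DC → Y8 → A6 → U8 → C1 → DC costs 112.
Optimal: DC → Y8 → C1 → U8 → A6 → DC costs 109 (by enumerating all 12 distinct tours).
Excess = 112 − 109 = 3.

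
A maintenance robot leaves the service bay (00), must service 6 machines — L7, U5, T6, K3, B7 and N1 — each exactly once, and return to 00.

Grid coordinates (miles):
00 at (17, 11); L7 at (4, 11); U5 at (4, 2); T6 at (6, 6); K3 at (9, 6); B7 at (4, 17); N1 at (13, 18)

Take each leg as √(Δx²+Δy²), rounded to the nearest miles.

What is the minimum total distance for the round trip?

00 - L7 - U5 - T6 - K3 - B7 - N1 - 00: 13+9+4+3+12+9+8 = 58
00 - L7 - U5 - T6 - K3 - N1 - B7 - 00: 13+9+4+3+13+9+14 = 65
00 - L7 - U5 - T6 - B7 - K3 - N1 - 00: 13+9+4+11+12+13+8 = 70
00 - L7 - U5 - T6 - B7 - N1 - K3 - 00: 13+9+4+11+9+13+9 = 68
00 - L7 - U5 - T6 - N1 - K3 - B7 - 00: 13+9+4+14+13+12+14 = 79
00 - L7 - U5 - T6 - N1 - B7 - K3 - 00: 13+9+4+14+9+12+9 = 70
00 - L7 - U5 - K3 - T6 - B7 - N1 - 00: 13+9+6+3+11+9+8 = 59
00 - L7 - U5 - K3 - T6 - N1 - B7 - 00: 13+9+6+3+14+9+14 = 68
… (352 more)
00 - K3 - U5 - T6 - L7 - B7 - N1 - 00: 9+6+4+5+6+9+8 = 47  ← best
The minimum is 47.
One optimal route: 00 → K3 → U5 → T6 → L7 → B7 → N1 → 00 (or its reverse).

Shortest round trip = 47 miles.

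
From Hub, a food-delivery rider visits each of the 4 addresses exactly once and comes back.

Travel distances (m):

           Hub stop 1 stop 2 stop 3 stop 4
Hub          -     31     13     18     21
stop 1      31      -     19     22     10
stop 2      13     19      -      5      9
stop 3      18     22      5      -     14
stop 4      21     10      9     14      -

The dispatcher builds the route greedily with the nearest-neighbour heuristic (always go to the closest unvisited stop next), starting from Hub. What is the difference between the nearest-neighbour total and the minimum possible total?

The nearest-neighbour route is 2 m longer than optimal.

From Hub: stop 2=13, stop 3=18, stop 4=21, stop 1=31 → choose stop 2 (13).
From stop 2: stop 3=5, stop 4=9, stop 1=19 → choose stop 3 (5).
From stop 3: stop 4=14, stop 1=22 → choose stop 4 (14).
From stop 4: stop 1=10 → choose stop 1 (10).
NN route Hub → stop 2 → stop 3 → stop 4 → stop 1 → Hub costs 73.
Optimal: Hub → stop 2 → stop 3 → stop 1 → stop 4 → Hub costs 71 (by enumerating all 12 distinct tours).
Excess = 73 − 71 = 2.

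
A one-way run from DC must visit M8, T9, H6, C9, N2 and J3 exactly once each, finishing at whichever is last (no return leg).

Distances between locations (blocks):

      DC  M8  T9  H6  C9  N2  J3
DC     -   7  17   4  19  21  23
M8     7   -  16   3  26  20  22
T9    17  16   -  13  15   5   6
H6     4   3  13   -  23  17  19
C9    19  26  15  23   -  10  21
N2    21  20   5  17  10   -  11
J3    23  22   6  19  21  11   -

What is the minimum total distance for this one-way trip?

There are 6! = 720 possible orderings.
DC → M8 → T9 → H6 → C9 → N2 → J3: 7+16+13+23+10+11 = 80
DC → M8 → T9 → H6 → C9 → J3 → N2: 7+16+13+23+21+11 = 91
DC → M8 → T9 → H6 → N2 → C9 → J3: 7+16+13+17+10+21 = 84
DC → M8 → T9 → H6 → N2 → J3 → C9: 7+16+13+17+11+21 = 85
DC → M8 → T9 → H6 → J3 → C9 → N2: 7+16+13+19+21+10 = 86
DC → M8 → T9 → H6 → J3 → N2 → C9: 7+16+13+19+11+10 = 76
DC → M8 → T9 → C9 → H6 → N2 → J3: 7+16+15+23+17+11 = 89
DC → M8 → T9 → C9 → H6 → J3 → N2: 7+16+15+23+19+11 = 91
… (712 more)
DC → M8 → H6 → T9 → J3 → N2 → C9: 7+3+13+6+11+10 = 50  ← best
The minimum is 50.
One shortest path: DC → M8 → H6 → T9 → J3 → N2 → C9.

Shortest open route: 50 blocks.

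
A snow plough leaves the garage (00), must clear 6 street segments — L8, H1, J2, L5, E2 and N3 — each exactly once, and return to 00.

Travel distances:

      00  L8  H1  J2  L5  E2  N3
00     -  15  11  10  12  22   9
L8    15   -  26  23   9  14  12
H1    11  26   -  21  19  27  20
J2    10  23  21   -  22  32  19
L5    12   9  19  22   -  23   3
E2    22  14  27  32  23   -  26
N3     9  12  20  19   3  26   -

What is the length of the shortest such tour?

Shortest round trip = 93.

With 6 stops there are 6!/2 = 360 distinct round trips (a route and its reverse cost the same).
00 → L8 → H1 → J2 → L5 → E2 → N3 → 00: 15+26+21+22+23+26+9 = 142
00 → L8 → H1 → J2 → L5 → N3 → E2 → 00: 15+26+21+22+3+26+22 = 135
00 → L8 → H1 → J2 → E2 → L5 → N3 → 00: 15+26+21+32+23+3+9 = 129
00 → L8 → H1 → J2 → E2 → N3 → L5 → 00: 15+26+21+32+26+3+12 = 135
00 → L8 → H1 → J2 → N3 → L5 → E2 → 00: 15+26+21+19+3+23+22 = 129
00 → L8 → H1 → J2 → N3 → E2 → L5 → 00: 15+26+21+19+26+23+12 = 142
00 → L8 → H1 → L5 → J2 → E2 → N3 → 00: 15+26+19+22+32+26+9 = 149
00 → L8 → H1 → L5 → J2 → N3 → E2 → 00: 15+26+19+22+19+26+22 = 149
… (352 more)
00 → H1 → E2 → L8 → L5 → N3 → J2 → 00: 11+27+14+9+3+19+10 = 93  ← best
The minimum is 93.
One optimal route: 00 → H1 → E2 → L8 → L5 → N3 → J2 → 00 (or its reverse).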